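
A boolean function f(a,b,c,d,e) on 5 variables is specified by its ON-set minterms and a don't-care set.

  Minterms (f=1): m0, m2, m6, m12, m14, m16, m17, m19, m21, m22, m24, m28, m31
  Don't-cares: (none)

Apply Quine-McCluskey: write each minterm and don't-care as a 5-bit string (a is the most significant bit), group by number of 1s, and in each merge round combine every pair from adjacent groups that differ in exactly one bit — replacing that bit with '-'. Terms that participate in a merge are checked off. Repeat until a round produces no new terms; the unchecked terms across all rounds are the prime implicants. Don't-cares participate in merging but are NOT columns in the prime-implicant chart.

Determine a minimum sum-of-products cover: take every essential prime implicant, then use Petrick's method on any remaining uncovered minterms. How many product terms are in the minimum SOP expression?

8

size-2^0 implicants → 00000(✓)  00010(✓)  00110(✓)  01100(✓)  01110(✓)  10000(✓)  10001(✓)  10011(✓)  10101(✓)  10110(✓)  11000(✓)  11100(✓)  11111
size-2^1 implicants → -0000  -0110  -1100  0-110  00-10  000-0  011-0  1-000  10-01  100-1  1000-  11-00
Unchecked terms (primes): -0000, -0110, -1100, 0-110, 00-10, 000-0, 011-0, 1-000, 10-01, 100-1, 1000-, 11-00, 11111
Minterm coverage:
  m0 ⊆ -0000,000-0
  m2 ⊆ 00-10,000-0
  m6 ⊆ -0110,0-110,00-10
  m12 ⊆ -1100,011-0
  m14 ⊆ 0-110,011-0
  m16 ⊆ -0000,1-000,1000-
  m17 ⊆ 10-01,100-1,1000-
  m19 ⊆ 100-1 [E]
  m21 ⊆ 10-01 [E]
  m22 ⊆ -0110 [E]
  m24 ⊆ 1-000,11-00
  m28 ⊆ -1100,11-00
  m31 ⊆ 11111 [E]
E = {-0110, 10-01, 100-1, 11111}
Petrick residual → -0000, 00-10, 011-0, 11-00
Cover = b'c'd'e' + b'cde' + a'b'de' + a'bce' + ab'd'e + ab'c'e + abd'e' + abcde  |cover|=8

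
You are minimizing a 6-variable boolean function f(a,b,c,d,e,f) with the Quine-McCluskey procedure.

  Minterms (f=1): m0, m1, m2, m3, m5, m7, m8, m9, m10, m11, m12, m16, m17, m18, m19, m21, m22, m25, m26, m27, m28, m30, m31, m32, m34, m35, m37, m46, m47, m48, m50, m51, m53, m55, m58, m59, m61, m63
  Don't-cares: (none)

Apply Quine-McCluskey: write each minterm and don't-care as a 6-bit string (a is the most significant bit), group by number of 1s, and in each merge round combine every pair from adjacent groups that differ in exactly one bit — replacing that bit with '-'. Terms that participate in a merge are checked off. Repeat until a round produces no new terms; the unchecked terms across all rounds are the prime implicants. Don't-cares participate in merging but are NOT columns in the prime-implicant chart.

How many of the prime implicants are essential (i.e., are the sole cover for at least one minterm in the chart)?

9

Round 0: 000000✓ 000001✓ 000010✓ 000011✓ 000101✓ 000111✓ 001000✓ 001001✓ 001010✓ 001011✓ 001100✓ 010000✓ 010001✓ 010010✓ 010011✓ 010101✓ 010110✓ 011001✓ 011010✓ 011011✓ 011100✓ 011110✓ 011111✓ 100000✓ 100010✓ 100011✓ 100101✓ 101110✓ 101111✓ 110000✓ 110010✓ 110011✓ 110101✓ 110111✓ 111010✓ 111011✓ 111101✓ 111111✓
Round 1: -00000✓ -00010✓ -00011✓ -00101✓ -10000✓ -10010✓ -10011✓ -10101✓ -11010✓ -11011✓ -11111✓ 0-0000✓ 0-0001✓ 0-0010✓ 0-0011✓ 0-0101✓ 0-1001✓ 0-1010✓ 0-1011✓ 0-1100 00-000✓ 00-001✓ 00-010✓ 00-011✓ 000-01✓ 000-11✓ 0000-0✓ 0000-1✓ 00000-✓ 00001-✓ 0001-1✓ 001-00 0010-0✓ 0010-1✓ 00100-✓ 00101-✓ 01-001✓ 01-010✓ 01-011✓ 01-110✓ 010-01✓ 010-10✓ 0100-0✓ 0100-1✓ 01000-✓ 01001-✓ 011-10✓ 011-11✓ 0110-1✓ 01101-✓ 0111-0 01111-✓ 1-0000✓ 1-0010✓ 1-0011✓ 1-0101✓ 1-1111 1000-0✓ 10001-✓ 10111- 11-010✓ 11-011✓ 11-101✓ 11-111✓ 110-11✓ 1100-0✓ 11001-✓ 1101-1✓ 111-11✓ 11101-✓ 1111-1✓
Round 2: --0000✓ --0010✓ --0011✓ --0101 -000-0✓ -0001-✓ -1-010✓ -1-011✓ -100-0✓ -1001-✓ -11-11 -1101-✓ 0--001✓ 0--010✓ 0--011✓ 0-0-01 0-00-0✓ 0-00-1✓ 0-000-✓ 0-001-✓ 0-10-1✓ 0-101-✓ 00-0-0✓ 00-0-1✓ 00-00-✓ 00-01-✓ 000--1 0000--✓ 0010--✓ 01--10 01-0-1✓ 01-01-✓ 0100--✓ 011-1- 1-00-0✓ 1-001-✓ 11--11 11-01-✓ 11-1-1
Round 3: --00-0 --001- -1-01- 0--0-1 0--01- 0-00-- 00-0--
PIs = {--00-0, --001-, --0101, -1-01-, -11-11, 0--0-1, 0--01-, 0-0-01, 0-00--, 0-1100, 00-0--, 000--1, 001-00, 01--10, 011-1-, 0111-0, 1-1111, 10111-, 11--11, 11-1-1}
Coverage chart:
  m0: --00-0,0-00--,00-0--
  m1: 0--0-1,0-0-01,0-00--,00-0--,000--1
  m2: --00-0,--001-,0--01-,0-00--,00-0--
  m3: --001-,0--0-1,0--01-,0-00--,00-0--,000--1
  m5: --0101,0-0-01,000--1
  m7: 000--1 ←essential
  m8: 00-0--,001-00
  m9: 0--0-1,00-0--
  m10: 0--01-,00-0--
  m11: 0--0-1,0--01-,00-0--
  m12: 0-1100,001-00
  m16: --00-0,0-00--
  m17: 0--0-1,0-0-01,0-00--
  m18: --00-0,--001-,-1-01-,0--01-,0-00--,01--10
  m19: --001-,-1-01-,0--0-1,0--01-,0-00--
  m21: --0101,0-0-01
  m22: 01--10 ←essential
  m25: 0--0-1 ←essential
  m26: -1-01-,0--01-,01--10,011-1-
  m27: -1-01-,-11-11,0--0-1,0--01-,011-1-
  m28: 0-1100,0111-0
  m30: 01--10,011-1-,0111-0
  m31: -11-11,011-1-
  m32: --00-0 ←essential
  m34: --00-0,--001-
  m35: --001- ←essential
  m37: --0101 ←essential
  m46: 10111- ←essential
  m47: 1-1111,10111-
  m48: --00-0 ←essential
  m50: --00-0,--001-,-1-01-
  m51: --001-,-1-01-,11--11
  m53: --0101,11-1-1
  m55: 11--11,11-1-1
  m58: -1-01- ←essential
  m59: -1-01-,-11-11,11--11
  m61: 11-1-1 ←essential
  m63: -11-11,1-1111,11--11,11-1-1
Essential: --00-0, --001-, --0101, -1-01-, 0--0-1, 000--1, 01--10, 10111-, 11-1-1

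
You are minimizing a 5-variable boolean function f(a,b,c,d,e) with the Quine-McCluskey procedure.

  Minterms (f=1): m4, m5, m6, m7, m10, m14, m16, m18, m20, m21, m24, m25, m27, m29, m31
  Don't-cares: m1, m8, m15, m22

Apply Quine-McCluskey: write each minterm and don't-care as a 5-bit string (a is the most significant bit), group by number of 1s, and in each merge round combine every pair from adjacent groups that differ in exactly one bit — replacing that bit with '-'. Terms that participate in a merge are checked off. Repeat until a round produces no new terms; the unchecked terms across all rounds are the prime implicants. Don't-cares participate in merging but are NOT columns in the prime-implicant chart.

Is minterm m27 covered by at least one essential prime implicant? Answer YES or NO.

YES

[col 0] 00001*, 00100*, 00101*, 00110*, 00111*, 01000*, 01010*, 01110*, 01111*, 10000*, 10010*, 10100*, 10101*, 10110*, 11000*, 11001*, 11011*, 11101*, 11111*
[col 1] -0100*, -0101*, -0110*, -1000, -1111, 0-110*, 0-111*, 00-01, 001-0*, 001-1*, 0010-*, 0011-*, 01-10, 010-0, 0111-*, 1-000, 1-101, 10-00*, 10-10*, 100-0*, 101-0*, 1010-*, 11-01*, 11-11*, 110-1*, 1100-, 111-1*
[col 2] -01-0, -010-, 0-11-, 001--, 10--0, 11--1
Prime implicants: -01-0, -010-, -1000, -1111, 0-11-, 00-01, 001--, 01-10, 010-0, 1-000, 1-101, 10--0, 11--1, 1100-
PI chart (minterm → PIs covering it):
  4 | -01-0,-010-,001--
  5 | -010-,00-01,001--
  6 | -01-0,0-11-,001--
  7 | 0-11-,001--
  10 | 01-10,010-0
  14 | 0-11-,01-10
  16 | 1-000,10--0
  18 | 10--0  (sole → essential)
  20 | -01-0,-010-,10--0
  21 | -010-,1-101
  24 | -1000,1-000,1100-
  25 | 11--1,1100-
  27 | 11--1  (sole → essential)
  29 | 1-101,11--1
  31 | -1111,11--1
Essential prime implicants: 10--0, 11--1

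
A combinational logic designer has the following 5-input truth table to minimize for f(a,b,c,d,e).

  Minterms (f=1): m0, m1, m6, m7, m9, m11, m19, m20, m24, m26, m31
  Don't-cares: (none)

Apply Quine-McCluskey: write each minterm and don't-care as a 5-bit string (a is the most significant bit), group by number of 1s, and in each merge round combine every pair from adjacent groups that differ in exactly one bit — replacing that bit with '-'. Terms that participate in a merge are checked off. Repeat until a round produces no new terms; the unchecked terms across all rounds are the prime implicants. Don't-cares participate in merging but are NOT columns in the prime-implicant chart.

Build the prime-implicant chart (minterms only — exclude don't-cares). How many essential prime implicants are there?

[col 0] 00000*, 00001*, 00110*, 00111*, 01001*, 01011*, 10011, 10100, 11000*, 11010*, 11111
[col 1] 0-001, 0000-, 0011-, 010-1, 110-0
Prime implicants: 0-001, 0000-, 0011-, 010-1, 10011, 10100, 110-0, 11111
PI chart (minterm → PIs covering it):
  0 | 0000-  (sole → essential)
  1 | 0-001,0000-
  6 | 0011-  (sole → essential)
  7 | 0011-  (sole → essential)
  9 | 0-001,010-1
  11 | 010-1  (sole → essential)
  19 | 10011  (sole → essential)
  20 | 10100  (sole → essential)
  24 | 110-0  (sole → essential)
  26 | 110-0  (sole → essential)
  31 | 11111  (sole → essential)
Essential prime implicants: 0000-, 0011-, 010-1, 10011, 10100, 110-0, 11111

7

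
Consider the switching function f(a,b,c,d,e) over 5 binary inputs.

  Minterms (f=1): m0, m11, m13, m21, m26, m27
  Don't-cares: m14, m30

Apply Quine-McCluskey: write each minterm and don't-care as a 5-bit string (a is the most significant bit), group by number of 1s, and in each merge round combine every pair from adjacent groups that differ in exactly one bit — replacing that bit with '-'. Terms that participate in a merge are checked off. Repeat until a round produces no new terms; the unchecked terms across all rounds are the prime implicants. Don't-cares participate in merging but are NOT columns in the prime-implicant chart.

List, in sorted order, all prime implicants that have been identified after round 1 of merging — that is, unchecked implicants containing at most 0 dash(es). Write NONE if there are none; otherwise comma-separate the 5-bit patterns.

00000, 01101, 10101

size-2^0 implicants → 00000  01011(✓)  01101  01110(✓)  10101  11010(✓)  11011(✓)  11110(✓)
size-2^1 implicants → -1011  -1110  11-10  1101-
Unchecked terms (primes): -1011, -1110, 00000, 01101, 10101, 11-10, 1101-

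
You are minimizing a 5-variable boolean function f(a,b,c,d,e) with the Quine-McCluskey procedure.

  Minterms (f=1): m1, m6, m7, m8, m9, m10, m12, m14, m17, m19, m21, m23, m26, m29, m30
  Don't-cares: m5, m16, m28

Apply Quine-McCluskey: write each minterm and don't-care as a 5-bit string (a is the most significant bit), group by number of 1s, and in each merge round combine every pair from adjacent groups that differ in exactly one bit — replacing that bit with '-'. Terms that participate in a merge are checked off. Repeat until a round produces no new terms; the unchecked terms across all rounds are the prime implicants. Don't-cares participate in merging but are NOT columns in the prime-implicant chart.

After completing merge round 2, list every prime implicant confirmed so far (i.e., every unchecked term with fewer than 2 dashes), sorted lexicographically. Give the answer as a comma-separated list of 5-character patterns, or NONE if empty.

0-001, 0-110, 0011-, 0100-, 1-101, 1000-, 1110-

[col 0] 00001*, 00101*, 00110*, 00111*, 01000*, 01001*, 01010*, 01100*, 01110*, 10000*, 10001*, 10011*, 10101*, 10111*, 11010*, 11100*, 11101*, 11110*
[col 1] -0001*, -0101*, -0111*, -1010*, -1100*, -1110*, 0-001, 0-110, 00-01*, 001-1*, 0011-, 01-00*, 01-10*, 010-0*, 0100-, 011-0*, 1-101, 10-01*, 10-11*, 100-1*, 1000-, 101-1*, 11-10*, 111-0*, 1110-
[col 2] -0-01, -01-1, -1-10, -11-0, 01--0, 10--1
Prime implicants: -0-01, -01-1, -1-10, -11-0, 0-001, 0-110, 0011-, 01--0, 0100-, 1-101, 10--1, 1000-, 1110-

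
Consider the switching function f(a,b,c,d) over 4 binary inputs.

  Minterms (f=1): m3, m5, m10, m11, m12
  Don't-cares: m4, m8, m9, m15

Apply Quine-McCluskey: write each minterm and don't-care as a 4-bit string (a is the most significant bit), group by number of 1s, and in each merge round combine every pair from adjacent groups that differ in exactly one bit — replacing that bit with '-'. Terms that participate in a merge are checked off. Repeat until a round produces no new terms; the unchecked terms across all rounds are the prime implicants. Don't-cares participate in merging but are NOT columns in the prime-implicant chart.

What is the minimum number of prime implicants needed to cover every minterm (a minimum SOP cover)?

Round 0: 0011✓ 0100✓ 0101✓ 1000✓ 1001✓ 1010✓ 1011✓ 1100✓ 1111✓
Round 1: -011 -100 010- 1-00 1-11 10-0✓ 10-1✓ 100-✓ 101-✓
Round 2: 10--
PIs = {-011, -100, 010-, 1-00, 1-11, 10--}
Coverage chart:
  m3: -011 ←essential
  m5: 010- ←essential
  m10: 10-- ←essential
  m11: -011,1-11,10--
  m12: -100,1-00
Essential: -011, 010-, 10--
Petrick residual → -100
Min cover (4 terms): b'cd + bc'd' + a'bc' + ab'

4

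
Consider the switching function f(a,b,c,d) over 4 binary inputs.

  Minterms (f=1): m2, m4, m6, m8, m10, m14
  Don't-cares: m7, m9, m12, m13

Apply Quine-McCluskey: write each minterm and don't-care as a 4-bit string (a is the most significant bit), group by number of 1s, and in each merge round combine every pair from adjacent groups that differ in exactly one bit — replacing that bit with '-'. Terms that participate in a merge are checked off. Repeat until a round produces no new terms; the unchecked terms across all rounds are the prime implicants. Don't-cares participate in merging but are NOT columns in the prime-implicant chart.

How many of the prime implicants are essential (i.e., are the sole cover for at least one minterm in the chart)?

2

size-2^0 implicants → 0010(✓)  0100(✓)  0110(✓)  0111(✓)  1000(✓)  1001(✓)  1010(✓)  1100(✓)  1101(✓)  1110(✓)
size-2^1 implicants → -010(✓)  -100(✓)  -110(✓)  0-10(✓)  01-0(✓)  011-  1-00(✓)  1-01(✓)  1-10(✓)  10-0(✓)  100-(✓)  11-0(✓)  110-(✓)
size-2^2 implicants → --10  -1-0  1--0  1-0-
Unchecked terms (primes): --10, -1-0, 011-, 1--0, 1-0-
Minterm coverage:
  m2 ⊆ --10 [E]
  m4 ⊆ -1-0 [E]
  m6 ⊆ --10,-1-0,011-
  m8 ⊆ 1--0,1-0-
  m10 ⊆ --10,1--0
  m14 ⊆ --10,-1-0,1--0
E = {--10, -1-0}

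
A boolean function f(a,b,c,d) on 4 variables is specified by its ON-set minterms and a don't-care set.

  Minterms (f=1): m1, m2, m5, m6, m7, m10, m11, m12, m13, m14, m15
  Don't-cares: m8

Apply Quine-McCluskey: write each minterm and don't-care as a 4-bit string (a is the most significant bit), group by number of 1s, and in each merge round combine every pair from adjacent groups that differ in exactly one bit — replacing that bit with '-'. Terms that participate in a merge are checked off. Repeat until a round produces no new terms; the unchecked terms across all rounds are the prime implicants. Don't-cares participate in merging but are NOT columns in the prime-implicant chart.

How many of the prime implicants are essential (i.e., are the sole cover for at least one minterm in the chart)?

3

[col 0] 0001*, 0010*, 0101*, 0110*, 0111*, 1000*, 1010*, 1011*, 1100*, 1101*, 1110*, 1111*
[col 1] -010*, -101*, -110*, -111*, 0-01, 0-10*, 01-1*, 011-*, 1-00*, 1-10*, 1-11*, 10-0*, 101-*, 11-0*, 11-1*, 110-*, 111-*
[col 2] --10, -1-1, -11-, 1--0, 1-1-, 11--
Prime implicants: --10, -1-1, -11-, 0-01, 1--0, 1-1-, 11--
PI chart (minterm → PIs covering it):
  1 | 0-01  (sole → essential)
  2 | --10  (sole → essential)
  5 | -1-1,0-01
  6 | --10,-11-
  7 | -1-1,-11-
  10 | --10,1--0,1-1-
  11 | 1-1-  (sole → essential)
  12 | 1--0,11--
  13 | -1-1,11--
  14 | --10,-11-,1--0,1-1-,11--
  15 | -1-1,-11-,1-1-,11--
Essential prime implicants: --10, 0-01, 1-1-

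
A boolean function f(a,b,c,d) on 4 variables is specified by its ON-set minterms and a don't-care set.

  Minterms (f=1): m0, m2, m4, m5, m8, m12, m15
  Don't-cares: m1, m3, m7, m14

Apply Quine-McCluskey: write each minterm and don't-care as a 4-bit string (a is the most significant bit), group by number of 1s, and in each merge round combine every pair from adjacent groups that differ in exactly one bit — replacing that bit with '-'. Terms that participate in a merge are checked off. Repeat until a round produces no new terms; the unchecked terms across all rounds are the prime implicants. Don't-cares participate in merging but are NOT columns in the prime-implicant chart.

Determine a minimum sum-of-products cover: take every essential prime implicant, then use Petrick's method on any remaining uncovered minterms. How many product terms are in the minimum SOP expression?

size-2^0 implicants → 0000(✓)  0001(✓)  0010(✓)  0011(✓)  0100(✓)  0101(✓)  0111(✓)  1000(✓)  1100(✓)  1110(✓)  1111(✓)
size-2^1 implicants → -000(✓)  -100(✓)  -111  0-00(✓)  0-01(✓)  0-11(✓)  00-0(✓)  00-1(✓)  000-(✓)  001-(✓)  01-1(✓)  010-(✓)  1-00(✓)  11-0  111-
size-2^2 implicants → --00  0--1  0-0-  00--
Unchecked terms (primes): --00, -111, 0--1, 0-0-, 00--, 11-0, 111-
Minterm coverage:
  m0 ⊆ --00,0-0-,00--
  m2 ⊆ 00-- [E]
  m4 ⊆ --00,0-0-
  m5 ⊆ 0--1,0-0-
  m8 ⊆ --00 [E]
  m12 ⊆ --00,11-0
  m15 ⊆ -111,111-
E = {--00, 00--}
Petrick residual → -111, 0--1
Cover = c'd' + bcd + a'd + a'b'  |cover|=4

4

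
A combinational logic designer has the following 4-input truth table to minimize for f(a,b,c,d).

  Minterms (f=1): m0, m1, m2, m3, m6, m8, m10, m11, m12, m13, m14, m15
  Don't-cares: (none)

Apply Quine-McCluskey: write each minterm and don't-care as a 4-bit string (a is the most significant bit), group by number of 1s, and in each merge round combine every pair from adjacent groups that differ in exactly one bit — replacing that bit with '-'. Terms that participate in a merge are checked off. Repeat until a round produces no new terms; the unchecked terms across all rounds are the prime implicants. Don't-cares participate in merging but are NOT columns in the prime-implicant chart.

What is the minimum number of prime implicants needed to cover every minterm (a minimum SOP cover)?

[col 0] 0000*, 0001*, 0010*, 0011*, 0110*, 1000*, 1010*, 1011*, 1100*, 1101*, 1110*, 1111*
[col 1] -000*, -010*, -011*, -110*, 0-10*, 00-0*, 00-1*, 000-*, 001-*, 1-00*, 1-10*, 1-11*, 10-0*, 101-*, 11-0*, 11-1*, 110-*, 111-*
[col 2] --10, -0-0, -01-, 00--, 1--0, 1-1-, 11--
Prime implicants: --10, -0-0, -01-, 00--, 1--0, 1-1-, 11--
PI chart (minterm → PIs covering it):
  0 | -0-0,00--
  1 | 00--  (sole → essential)
  2 | --10,-0-0,-01-,00--
  3 | -01-,00--
  6 | --10  (sole → essential)
  8 | -0-0,1--0
  10 | --10,-0-0,-01-,1--0,1-1-
  11 | -01-,1-1-
  12 | 1--0,11--
  13 | 11--  (sole → essential)
  14 | --10,1--0,1-1-,11--
  15 | 1-1-,11--
Essential prime implicants: --10, 00--, 11--
Petrick residual → -0-0, -01-
Minimum SOP uses 5 PIs: cd' + b'd' + b'c + a'b' + ab

5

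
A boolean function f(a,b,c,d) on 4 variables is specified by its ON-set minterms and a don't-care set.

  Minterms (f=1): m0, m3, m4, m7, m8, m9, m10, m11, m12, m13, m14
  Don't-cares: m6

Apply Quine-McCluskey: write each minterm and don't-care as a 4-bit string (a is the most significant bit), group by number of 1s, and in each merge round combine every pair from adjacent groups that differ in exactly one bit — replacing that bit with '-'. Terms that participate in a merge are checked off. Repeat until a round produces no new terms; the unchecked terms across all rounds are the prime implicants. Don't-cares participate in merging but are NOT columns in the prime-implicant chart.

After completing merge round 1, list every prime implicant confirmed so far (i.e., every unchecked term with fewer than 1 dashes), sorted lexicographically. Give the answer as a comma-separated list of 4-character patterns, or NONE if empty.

NONE

[col 0] 0000*, 0011*, 0100*, 0110*, 0111*, 1000*, 1001*, 1010*, 1011*, 1100*, 1101*, 1110*
[col 1] -000*, -011, -100*, -110*, 0-00*, 0-11, 01-0*, 011-, 1-00*, 1-01*, 1-10*, 10-0*, 10-1*, 100-*, 101-*, 11-0*, 110-*
[col 2] --00, -1-0, 1--0, 1-0-, 10--
Prime implicants: --00, -011, -1-0, 0-11, 011-, 1--0, 1-0-, 10--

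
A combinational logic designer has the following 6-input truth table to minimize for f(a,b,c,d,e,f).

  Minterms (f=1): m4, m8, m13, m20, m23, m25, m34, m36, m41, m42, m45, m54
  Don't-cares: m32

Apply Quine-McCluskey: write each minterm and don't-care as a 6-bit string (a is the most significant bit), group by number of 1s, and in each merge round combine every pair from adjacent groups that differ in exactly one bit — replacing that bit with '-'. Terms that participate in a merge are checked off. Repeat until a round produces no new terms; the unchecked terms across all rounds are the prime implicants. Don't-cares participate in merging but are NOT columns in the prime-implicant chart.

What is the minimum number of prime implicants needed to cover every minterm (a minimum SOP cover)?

Round 0: 000100✓ 001000 001101✓ 010100✓ 010111 011001 100000✓ 100010✓ 100100✓ 101001✓ 101010✓ 101101✓ 110110
Round 1: -00100 -01101 0-0100 10-010 100-00 1000-0 101-01
PIs = {-00100, -01101, 0-0100, 001000, 010111, 011001, 10-010, 100-00, 1000-0, 101-01, 110110}
Coverage chart:
  m4: -00100,0-0100
  m8: 001000 ←essential
  m13: -01101 ←essential
  m20: 0-0100 ←essential
  m23: 010111 ←essential
  m25: 011001 ←essential
  m34: 10-010,1000-0
  m36: -00100,100-00
  m41: 101-01 ←essential
  m42: 10-010 ←essential
  m45: -01101,101-01
  m54: 110110 ←essential
Essential: -01101, 0-0100, 001000, 010111, 011001, 10-010, 101-01, 110110
Petrick residual → -00100
Min cover (9 terms): b'c'de'f' + b'cde'f + a'c'de'f' + a'b'cd'e'f' + a'bc'def + a'bcd'e'f + ab'd'ef' + ab'ce'f + abc'def'

9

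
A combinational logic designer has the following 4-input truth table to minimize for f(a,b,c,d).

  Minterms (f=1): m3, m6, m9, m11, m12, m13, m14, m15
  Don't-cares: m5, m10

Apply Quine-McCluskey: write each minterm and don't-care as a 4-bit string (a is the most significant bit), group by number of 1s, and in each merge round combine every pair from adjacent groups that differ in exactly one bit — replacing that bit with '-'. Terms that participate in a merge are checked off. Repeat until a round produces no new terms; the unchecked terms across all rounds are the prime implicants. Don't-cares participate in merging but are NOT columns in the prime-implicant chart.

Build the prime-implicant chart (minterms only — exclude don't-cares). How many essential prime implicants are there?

[col 0] 0011*, 0101*, 0110*, 1001*, 1010*, 1011*, 1100*, 1101*, 1110*, 1111*
[col 1] -011, -101, -110, 1-01*, 1-10*, 1-11*, 10-1*, 101-*, 11-0*, 11-1*, 110-*, 111-*
[col 2] 1--1, 1-1-, 11--
Prime implicants: -011, -101, -110, 1--1, 1-1-, 11--
PI chart (minterm → PIs covering it):
  3 | -011  (sole → essential)
  6 | -110  (sole → essential)
  9 | 1--1  (sole → essential)
  11 | -011,1--1,1-1-
  12 | 11--  (sole → essential)
  13 | -101,1--1,11--
  14 | -110,1-1-,11--
  15 | 1--1,1-1-,11--
Essential prime implicants: -011, -110, 1--1, 11--

4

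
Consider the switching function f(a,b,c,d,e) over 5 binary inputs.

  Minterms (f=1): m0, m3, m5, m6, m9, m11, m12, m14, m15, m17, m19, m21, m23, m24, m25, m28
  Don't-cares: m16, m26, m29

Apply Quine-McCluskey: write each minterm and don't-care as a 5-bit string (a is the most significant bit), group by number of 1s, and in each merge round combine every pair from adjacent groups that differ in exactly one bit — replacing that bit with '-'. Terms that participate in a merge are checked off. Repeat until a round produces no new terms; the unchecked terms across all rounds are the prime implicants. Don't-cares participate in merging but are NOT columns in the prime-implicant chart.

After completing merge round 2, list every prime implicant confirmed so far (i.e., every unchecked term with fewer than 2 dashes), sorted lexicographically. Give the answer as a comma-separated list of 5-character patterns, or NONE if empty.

-0000, -0011, -0101, -1001, -1100, 0-011, 0-110, 01-11, 010-1, 011-0, 0111-, 110-0

[col 0] 00000*, 00011*, 00101*, 00110*, 01001*, 01011*, 01100*, 01110*, 01111*, 10000*, 10001*, 10011*, 10101*, 10111*, 11000*, 11001*, 11010*, 11100*, 11101*
[col 1] -0000, -0011, -0101, -1001, -1100, 0-011, 0-110, 01-11, 010-1, 011-0, 0111-, 1-000*, 1-001*, 1-101*, 10-01*, 10-11*, 100-1*, 1000-*, 101-1*, 11-00*, 11-01*, 110-0, 1100-*, 1110-*
[col 2] 1--01, 1-00-, 10--1, 11-0-
Prime implicants: -0000, -0011, -0101, -1001, -1100, 0-011, 0-110, 01-11, 010-1, 011-0, 0111-, 1--01, 1-00-, 10--1, 11-0-, 110-0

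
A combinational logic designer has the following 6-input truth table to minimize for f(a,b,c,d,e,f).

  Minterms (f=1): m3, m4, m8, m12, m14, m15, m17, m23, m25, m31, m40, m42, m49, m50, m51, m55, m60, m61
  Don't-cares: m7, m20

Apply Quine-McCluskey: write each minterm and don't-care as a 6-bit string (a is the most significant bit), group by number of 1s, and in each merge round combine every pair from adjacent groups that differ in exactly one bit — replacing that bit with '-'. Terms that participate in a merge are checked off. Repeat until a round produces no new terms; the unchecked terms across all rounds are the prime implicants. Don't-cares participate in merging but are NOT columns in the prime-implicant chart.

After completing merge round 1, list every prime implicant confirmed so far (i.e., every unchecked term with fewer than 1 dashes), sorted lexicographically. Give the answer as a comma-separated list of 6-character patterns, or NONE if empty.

NONE

size-2^0 implicants → 000011(✓)  000100(✓)  000111(✓)  001000(✓)  001100(✓)  001110(✓)  001111(✓)  010001(✓)  010100(✓)  010111(✓)  011001(✓)  011111(✓)  101000(✓)  101010(✓)  110001(✓)  110010(✓)  110011(✓)  110111(✓)  111100(✓)  111101(✓)
size-2^1 implicants → -01000  -10001  -10111  0-0100  0-0111(✓)  0-1111(✓)  00-100  00-111(✓)  000-11  001-00  0011-0  00111-  01-001  01-111(✓)  1010-0  110-11  1100-1  11001-  11110-
size-2^2 implicants → 0--111
Unchecked terms (primes): -01000, -10001, -10111, 0--111, 0-0100, 00-100, 000-11, 001-00, 0011-0, 00111-, 01-001, 1010-0, 110-11, 1100-1, 11001-, 11110-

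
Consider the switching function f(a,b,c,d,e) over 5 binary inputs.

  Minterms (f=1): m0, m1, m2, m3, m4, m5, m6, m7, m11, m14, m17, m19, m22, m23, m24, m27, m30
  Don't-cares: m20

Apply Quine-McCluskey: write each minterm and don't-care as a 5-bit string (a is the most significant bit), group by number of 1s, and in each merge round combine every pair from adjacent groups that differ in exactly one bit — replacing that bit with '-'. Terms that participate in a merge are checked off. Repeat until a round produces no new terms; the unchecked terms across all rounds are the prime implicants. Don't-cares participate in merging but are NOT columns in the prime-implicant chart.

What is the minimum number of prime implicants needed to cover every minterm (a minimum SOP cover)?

6

size-2^0 implicants → 00000(✓)  00001(✓)  00010(✓)  00011(✓)  00100(✓)  00101(✓)  00110(✓)  00111(✓)  01011(✓)  01110(✓)  10001(✓)  10011(✓)  10100(✓)  10110(✓)  10111(✓)  11000  11011(✓)  11110(✓)
size-2^1 implicants → -0001(✓)  -0011(✓)  -0100(✓)  -0110(✓)  -0111(✓)  -1011(✓)  -1110(✓)  0-011(✓)  0-110(✓)  00-00(✓)  00-01(✓)  00-10(✓)  00-11(✓)  000-0(✓)  000-1(✓)  0000-(✓)  0001-(✓)  001-0(✓)  001-1(✓)  0010-(✓)  0011-(✓)  1-011(✓)  1-110(✓)  10-11(✓)  100-1(✓)  101-0(✓)  1011-(✓)
size-2^2 implicants → --011  --110  -0-11  -00-1  -01-0  -011-  00--0(✓)  00--1(✓)  00-0-(✓)  00-1-(✓)  000--(✓)  001--(✓)
size-2^3 implicants → 00---
Unchecked terms (primes): --011, --110, -0-11, -00-1, -01-0, -011-, 00---, 11000
Minterm coverage:
  m0 ⊆ 00--- [E]
  m1 ⊆ -00-1,00---
  m2 ⊆ 00--- [E]
  m3 ⊆ --011,-0-11,-00-1,00---
  m4 ⊆ -01-0,00---
  m5 ⊆ 00--- [E]
  m6 ⊆ --110,-01-0,-011-,00---
  m7 ⊆ -0-11,-011-,00---
  m11 ⊆ --011 [E]
  m14 ⊆ --110 [E]
  m17 ⊆ -00-1 [E]
  m19 ⊆ --011,-0-11,-00-1
  m22 ⊆ --110,-01-0,-011-
  m23 ⊆ -0-11,-011-
  m24 ⊆ 11000 [E]
  m27 ⊆ --011 [E]
  m30 ⊆ --110 [E]
E = {--011, --110, -00-1, 00---, 11000}
Petrick residual → -0-11
Cover = c'de + cde' + b'de + b'c'e + a'b' + abc'd'e'  |cover|=6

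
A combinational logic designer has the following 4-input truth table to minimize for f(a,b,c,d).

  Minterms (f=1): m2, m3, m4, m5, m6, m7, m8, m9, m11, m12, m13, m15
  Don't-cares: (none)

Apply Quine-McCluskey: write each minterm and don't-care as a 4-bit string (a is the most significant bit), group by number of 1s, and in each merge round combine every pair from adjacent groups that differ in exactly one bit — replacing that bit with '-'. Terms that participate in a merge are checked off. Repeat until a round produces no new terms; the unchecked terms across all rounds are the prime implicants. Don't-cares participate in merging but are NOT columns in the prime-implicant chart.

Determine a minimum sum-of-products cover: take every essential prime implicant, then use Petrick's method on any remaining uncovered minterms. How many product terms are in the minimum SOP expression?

4

Round 0: 0010✓ 0011✓ 0100✓ 0101✓ 0110✓ 0111✓ 1000✓ 1001✓ 1011✓ 1100✓ 1101✓ 1111✓
Round 1: -011✓ -100✓ -101✓ -111✓ 0-10✓ 0-11✓ 001-✓ 01-0✓ 01-1✓ 010-✓ 011-✓ 1-00✓ 1-01✓ 1-11✓ 10-1✓ 100-✓ 11-1✓ 110-✓
Round 2: --11 -1-1 -10- 0-1- 01-- 1--1 1-0-
PIs = {--11, -1-1, -10-, 0-1-, 01--, 1--1, 1-0-}
Coverage chart:
  m2: 0-1- ←essential
  m3: --11,0-1-
  m4: -10-,01--
  m5: -1-1,-10-,01--
  m6: 0-1-,01--
  m7: --11,-1-1,0-1-,01--
  m8: 1-0- ←essential
  m9: 1--1,1-0-
  m11: --11,1--1
  m12: -10-,1-0-
  m13: -1-1,-10-,1--1,1-0-
  m15: --11,-1-1,1--1
Essential: 0-1-, 1-0-
Petrick residual → --11, -10-
Min cover (4 terms): cd + bc' + a'c + ac'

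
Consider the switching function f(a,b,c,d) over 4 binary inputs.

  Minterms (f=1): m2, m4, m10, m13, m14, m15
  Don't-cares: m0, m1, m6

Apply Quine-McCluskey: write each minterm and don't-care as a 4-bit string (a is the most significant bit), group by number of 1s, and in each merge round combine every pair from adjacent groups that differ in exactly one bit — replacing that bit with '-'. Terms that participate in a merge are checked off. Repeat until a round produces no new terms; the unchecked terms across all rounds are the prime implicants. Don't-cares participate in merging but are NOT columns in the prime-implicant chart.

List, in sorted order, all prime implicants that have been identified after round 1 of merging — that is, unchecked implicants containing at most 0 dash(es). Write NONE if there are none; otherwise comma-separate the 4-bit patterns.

size-2^0 implicants → 0000(✓)  0001(✓)  0010(✓)  0100(✓)  0110(✓)  1010(✓)  1101(✓)  1110(✓)  1111(✓)
size-2^1 implicants → -010(✓)  -110(✓)  0-00(✓)  0-10(✓)  00-0(✓)  000-  01-0(✓)  1-10(✓)  11-1  111-
size-2^2 implicants → --10  0--0
Unchecked terms (primes): --10, 0--0, 000-, 11-1, 111-

NONE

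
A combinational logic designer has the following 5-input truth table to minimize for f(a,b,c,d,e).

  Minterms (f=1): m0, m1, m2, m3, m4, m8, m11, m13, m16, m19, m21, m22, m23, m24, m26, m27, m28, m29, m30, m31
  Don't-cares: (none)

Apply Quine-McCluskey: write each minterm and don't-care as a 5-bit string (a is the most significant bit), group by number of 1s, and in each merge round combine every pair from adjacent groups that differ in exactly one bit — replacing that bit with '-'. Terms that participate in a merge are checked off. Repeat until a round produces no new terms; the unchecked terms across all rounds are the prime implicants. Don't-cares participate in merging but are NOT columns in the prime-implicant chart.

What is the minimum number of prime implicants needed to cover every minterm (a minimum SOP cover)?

8

size-2^0 implicants → 00000(✓)  00001(✓)  00010(✓)  00011(✓)  00100(✓)  01000(✓)  01011(✓)  01101(✓)  10000(✓)  10011(✓)  10101(✓)  10110(✓)  10111(✓)  11000(✓)  11010(✓)  11011(✓)  11100(✓)  11101(✓)  11110(✓)  11111(✓)
size-2^1 implicants → -0000(✓)  -0011(✓)  -1000(✓)  -1011(✓)  -1101  0-000(✓)  0-011(✓)  00-00  000-0(✓)  000-1(✓)  0000-(✓)  0001-(✓)  1-000(✓)  1-011(✓)  1-101(✓)  1-110(✓)  1-111(✓)  10-11(✓)  101-1(✓)  1011-(✓)  11-00(✓)  11-10(✓)  11-11(✓)  110-0(✓)  1101-(✓)  111-0(✓)  111-1(✓)  1110-(✓)  1111-(✓)
size-2^2 implicants → --000  --011  000--  1--11  1-1-1  1-11-  11--0  11-1-  111--
Unchecked terms (primes): --000, --011, -1101, 00-00, 000--, 1--11, 1-1-1, 1-11-, 11--0, 11-1-, 111--
Minterm coverage:
  m0 ⊆ --000,00-00,000--
  m1 ⊆ 000-- [E]
  m2 ⊆ 000-- [E]
  m3 ⊆ --011,000--
  m4 ⊆ 00-00 [E]
  m8 ⊆ --000 [E]
  m11 ⊆ --011 [E]
  m13 ⊆ -1101 [E]
  m16 ⊆ --000 [E]
  m19 ⊆ --011,1--11
  m21 ⊆ 1-1-1 [E]
  m22 ⊆ 1-11- [E]
  m23 ⊆ 1--11,1-1-1,1-11-
  m24 ⊆ --000,11--0
  m26 ⊆ 11--0,11-1-
  m27 ⊆ --011,1--11,11-1-
  m28 ⊆ 11--0,111--
  m29 ⊆ -1101,1-1-1,111--
  m30 ⊆ 1-11-,11--0,11-1-,111--
  m31 ⊆ 1--11,1-1-1,1-11-,11-1-,111--
E = {--000, --011, -1101, 00-00, 000--, 1-1-1, 1-11-}
Petrick residual → 11--0
Cover = c'd'e' + c'de + bcd'e + a'b'd'e' + a'b'c' + ace + acd + abe'  |cover|=8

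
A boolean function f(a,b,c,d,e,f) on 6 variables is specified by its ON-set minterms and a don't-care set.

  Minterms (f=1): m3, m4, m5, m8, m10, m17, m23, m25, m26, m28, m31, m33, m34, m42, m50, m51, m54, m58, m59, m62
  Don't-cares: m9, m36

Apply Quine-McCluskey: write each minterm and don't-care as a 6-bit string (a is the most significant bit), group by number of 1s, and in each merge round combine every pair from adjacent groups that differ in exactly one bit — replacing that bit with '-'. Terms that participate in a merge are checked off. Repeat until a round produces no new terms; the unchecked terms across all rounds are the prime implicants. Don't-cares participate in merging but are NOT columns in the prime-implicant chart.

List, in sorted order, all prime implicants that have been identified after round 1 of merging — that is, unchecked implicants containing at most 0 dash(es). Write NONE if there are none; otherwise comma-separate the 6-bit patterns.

000011, 011100, 100001

Round 0: 000011 000100✓ 000101✓ 001000✓ 001001✓ 001010✓ 010001✓ 010111✓ 011001✓ 011010✓ 011100 011111✓ 100001 100010✓ 100100✓ 101010✓ 110010✓ 110011✓ 110110✓ 111010✓ 111011✓ 111110✓
Round 1: -00100 -01010✓ -11010✓ 0-1001 0-1010✓ 00010- 0010-0 00100- 01-001 01-111 1-0010✓ 1-1010✓ 10-010✓ 11-010✓ 11-011✓ 11-110✓ 110-10✓ 11001-✓ 111-10✓ 11101-✓
Round 2: --1010 1--010 11--10 11-01-
PIs = {--1010, -00100, 0-1001, 000011, 00010-, 0010-0, 00100-, 01-001, 01-111, 011100, 1--010, 100001, 11--10, 11-01-}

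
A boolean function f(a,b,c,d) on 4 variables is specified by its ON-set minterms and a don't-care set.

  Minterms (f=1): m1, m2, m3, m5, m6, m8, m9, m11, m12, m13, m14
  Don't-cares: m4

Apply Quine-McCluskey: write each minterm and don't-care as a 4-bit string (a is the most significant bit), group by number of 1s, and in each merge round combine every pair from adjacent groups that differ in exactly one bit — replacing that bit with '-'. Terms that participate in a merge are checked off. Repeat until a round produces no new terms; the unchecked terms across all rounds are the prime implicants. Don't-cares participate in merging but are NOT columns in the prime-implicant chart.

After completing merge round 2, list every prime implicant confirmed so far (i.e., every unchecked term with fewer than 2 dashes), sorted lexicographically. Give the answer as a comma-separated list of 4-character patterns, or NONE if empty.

0-10, 001-

Round 0: 0001✓ 0010✓ 0011✓ 0100✓ 0101✓ 0110✓ 1000✓ 1001✓ 1011✓ 1100✓ 1101✓ 1110✓
Round 1: -001✓ -011✓ -100✓ -101✓ -110✓ 0-01✓ 0-10 00-1✓ 001- 01-0✓ 010-✓ 1-00✓ 1-01✓ 10-1✓ 100-✓ 11-0✓ 110-✓
Round 2: --01 -0-1 -1-0 -10- 1-0-
PIs = {--01, -0-1, -1-0, -10-, 0-10, 001-, 1-0-}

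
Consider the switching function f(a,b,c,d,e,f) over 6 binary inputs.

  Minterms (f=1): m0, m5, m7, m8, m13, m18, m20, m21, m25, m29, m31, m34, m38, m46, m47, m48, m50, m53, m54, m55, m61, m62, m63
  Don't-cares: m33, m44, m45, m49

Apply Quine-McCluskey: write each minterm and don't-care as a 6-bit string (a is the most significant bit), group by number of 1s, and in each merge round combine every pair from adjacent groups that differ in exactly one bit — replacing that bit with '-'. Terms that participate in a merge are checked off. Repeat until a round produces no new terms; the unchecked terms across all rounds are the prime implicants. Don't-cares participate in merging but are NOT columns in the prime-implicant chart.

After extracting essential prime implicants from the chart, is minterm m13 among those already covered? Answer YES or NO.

Round 0: 000000✓ 000101✓ 000111✓ 001000✓ 001101✓ 010010✓ 010100✓ 010101✓ 011001✓ 011101✓ 011111✓ 100001✓ 100010✓ 100110✓ 101100✓ 101101✓ 101110✓ 101111✓ 110000✓ 110001✓ 110010✓ 110101✓ 110110✓ 110111✓ 111101✓ 111110✓ 111111✓
Round 1: -01101✓ -10010 -10101✓ -11101✓ -11111✓ 0-0101✓ 0-1101✓ 00-000 00-101✓ 0001-1 01-101✓ 01010- 011-01 0111-1✓ 1-0001 1-0010✓ 1-0110✓ 1-1101✓ 1-1110✓ 1-1111✓ 10-110✓ 100-10✓ 1011-0✓ 1011-1✓ 10110-✓ 10111-✓ 11-101✓ 11-110✓ 11-111✓ 110-01 110-10✓ 1100-0 11000- 1101-1✓ 11011-✓ 1111-1✓ 11111-✓
Round 2: --1101 -1-101 -111-1 0--101 1--110 1-0-10 1-11-1 1-111- 1011-- 11-1-1 11-11-
PIs = {--1101, -1-101, -10010, -111-1, 0--101, 00-000, 0001-1, 01010-, 011-01, 1--110, 1-0-10, 1-0001, 1-11-1, 1-111-, 1011--, 11-1-1, 11-11-, 110-01, 1100-0, 11000-}
Coverage chart:
  m0: 00-000 ←essential
  m5: 0--101,0001-1
  m7: 0001-1 ←essential
  m8: 00-000 ←essential
  m13: --1101,0--101
  m18: -10010 ←essential
  m20: 01010- ←essential
  m21: -1-101,0--101,01010-
  m25: 011-01 ←essential
  m29: --1101,-1-101,-111-1,0--101,011-01
  m31: -111-1 ←essential
  m34: 1-0-10 ←essential
  m38: 1--110,1-0-10
  m46: 1--110,1-111-,1011--
  m47: 1-11-1,1-111-,1011--
  m48: 1100-0,11000-
  m50: -10010,1-0-10,1100-0
  m53: -1-101,11-1-1,110-01
  m54: 1--110,1-0-10,11-11-
  m55: 11-1-1,11-11-
  m61: --1101,-1-101,-111-1,1-11-1,11-1-1
  m62: 1--110,1-111-,11-11-
  m63: -111-1,1-11-1,1-111-,11-1-1,11-11-
Essential: -10010, -111-1, 00-000, 0001-1, 01010-, 011-01, 1-0-10

NO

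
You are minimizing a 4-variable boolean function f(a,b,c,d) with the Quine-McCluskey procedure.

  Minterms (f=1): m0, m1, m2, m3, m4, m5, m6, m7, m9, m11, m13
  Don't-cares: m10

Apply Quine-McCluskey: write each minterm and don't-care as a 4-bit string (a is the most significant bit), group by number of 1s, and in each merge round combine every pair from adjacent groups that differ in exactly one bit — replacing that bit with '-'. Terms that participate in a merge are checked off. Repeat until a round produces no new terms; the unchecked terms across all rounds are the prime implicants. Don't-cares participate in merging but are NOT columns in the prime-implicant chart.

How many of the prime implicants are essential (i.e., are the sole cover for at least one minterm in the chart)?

2

Round 0: 0000✓ 0001✓ 0010✓ 0011✓ 0100✓ 0101✓ 0110✓ 0111✓ 1001✓ 1010✓ 1011✓ 1101✓
Round 1: -001✓ -010✓ -011✓ -101✓ 0-00✓ 0-01✓ 0-10✓ 0-11✓ 00-0✓ 00-1✓ 000-✓ 001-✓ 01-0✓ 01-1✓ 010-✓ 011-✓ 1-01✓ 10-1✓ 101-✓
Round 2: --01 -0-1 -01- 0--0✓ 0--1✓ 0-0-✓ 0-1-✓ 00--✓ 01--✓
Round 3: 0---
PIs = {--01, -0-1, -01-, 0---}
Coverage chart:
  m0: 0--- ←essential
  m1: --01,-0-1,0---
  m2: -01-,0---
  m3: -0-1,-01-,0---
  m4: 0--- ←essential
  m5: --01,0---
  m6: 0--- ←essential
  m7: 0--- ←essential
  m9: --01,-0-1
  m11: -0-1,-01-
  m13: --01 ←essential
Essential: --01, 0---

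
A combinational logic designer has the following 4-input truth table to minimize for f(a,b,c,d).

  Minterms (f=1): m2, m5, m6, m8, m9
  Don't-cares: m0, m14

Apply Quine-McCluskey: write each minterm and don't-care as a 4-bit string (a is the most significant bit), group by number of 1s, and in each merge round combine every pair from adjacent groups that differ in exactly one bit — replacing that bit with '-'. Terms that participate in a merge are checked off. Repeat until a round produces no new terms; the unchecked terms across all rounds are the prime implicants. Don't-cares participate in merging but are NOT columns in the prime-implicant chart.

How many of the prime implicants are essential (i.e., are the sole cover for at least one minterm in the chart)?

2

Round 0: 0000✓ 0010✓ 0101 0110✓ 1000✓ 1001✓ 1110✓
Round 1: -000 -110 0-10 00-0 100-
PIs = {-000, -110, 0-10, 00-0, 0101, 100-}
Coverage chart:
  m2: 0-10,00-0
  m5: 0101 ←essential
  m6: -110,0-10
  m8: -000,100-
  m9: 100- ←essential
Essential: 0101, 100-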